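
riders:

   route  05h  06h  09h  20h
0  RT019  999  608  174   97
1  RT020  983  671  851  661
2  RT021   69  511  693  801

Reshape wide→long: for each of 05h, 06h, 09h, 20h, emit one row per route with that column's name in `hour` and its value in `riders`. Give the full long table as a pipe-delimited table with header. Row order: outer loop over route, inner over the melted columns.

| route | hour | riders |
| RT019 | 05h | 999 |
| RT019 | 06h | 608 |
| RT019 | 09h | 174 |
| RT019 | 20h | 97 |
| RT020 | 05h | 983 |
| RT020 | 06h | 671 |
| RT020 | 09h | 851 |
| RT020 | 20h | 661 |
| RT021 | 05h | 69 |
| RT021 | 06h | 511 |
| RT021 | 09h | 693 |
| RT021 | 20h | 801 |

Each (route, column) pair becomes one row: 3 × 4 = 12 rows.
For example, (RT019, 05h) → riders=999.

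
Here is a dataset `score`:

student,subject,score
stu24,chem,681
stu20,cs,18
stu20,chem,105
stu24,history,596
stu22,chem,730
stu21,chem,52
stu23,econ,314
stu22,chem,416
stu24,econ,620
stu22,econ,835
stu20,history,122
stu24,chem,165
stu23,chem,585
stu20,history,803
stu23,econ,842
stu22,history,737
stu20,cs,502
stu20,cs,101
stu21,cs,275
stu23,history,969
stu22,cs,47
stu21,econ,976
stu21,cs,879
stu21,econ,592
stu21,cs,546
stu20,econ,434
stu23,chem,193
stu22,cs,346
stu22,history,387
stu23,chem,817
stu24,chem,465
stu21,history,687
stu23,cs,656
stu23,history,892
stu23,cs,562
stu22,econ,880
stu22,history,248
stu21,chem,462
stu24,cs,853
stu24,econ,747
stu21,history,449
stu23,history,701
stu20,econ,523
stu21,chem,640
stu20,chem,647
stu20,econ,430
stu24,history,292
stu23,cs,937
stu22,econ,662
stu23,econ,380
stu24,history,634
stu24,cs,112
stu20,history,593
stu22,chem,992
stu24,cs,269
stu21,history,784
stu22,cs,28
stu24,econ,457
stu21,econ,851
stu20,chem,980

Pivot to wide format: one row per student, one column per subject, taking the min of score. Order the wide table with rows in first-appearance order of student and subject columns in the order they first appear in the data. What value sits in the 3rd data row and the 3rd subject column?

248

With rows in first-appearance order of student, row 3 is student=stu22. subject columns in first-appearance order: chem, cs, history, econ; column 3 is history.
Long rows with student=stu22, subject=history: min(737, 387, 248) = 248.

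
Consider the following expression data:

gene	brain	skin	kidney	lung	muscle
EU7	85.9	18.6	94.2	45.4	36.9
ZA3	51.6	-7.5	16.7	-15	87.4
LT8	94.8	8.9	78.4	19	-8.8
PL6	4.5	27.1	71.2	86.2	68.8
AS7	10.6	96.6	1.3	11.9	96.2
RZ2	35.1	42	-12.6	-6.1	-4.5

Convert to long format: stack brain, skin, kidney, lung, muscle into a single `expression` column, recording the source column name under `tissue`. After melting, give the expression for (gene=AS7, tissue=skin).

Unpivoting turns each (gene, wide-column) pair into one long row.
The wide cell at row AS7, column skin holds 96.6, so the long row (AS7, skin) has expression=96.6.

96.6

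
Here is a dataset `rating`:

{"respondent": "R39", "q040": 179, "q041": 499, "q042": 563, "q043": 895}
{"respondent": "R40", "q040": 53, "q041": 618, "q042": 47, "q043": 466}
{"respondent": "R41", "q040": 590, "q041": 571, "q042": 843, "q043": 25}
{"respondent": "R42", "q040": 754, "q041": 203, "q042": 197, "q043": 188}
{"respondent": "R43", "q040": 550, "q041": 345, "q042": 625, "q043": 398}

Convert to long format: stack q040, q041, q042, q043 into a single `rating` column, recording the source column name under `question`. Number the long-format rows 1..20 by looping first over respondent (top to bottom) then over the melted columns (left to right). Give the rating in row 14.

20 rows total (5 × 4). Row 14: index ⌊(14-1)/4⌋ = 3 into respondent → R42; (14-1) mod 4 = 1 into the melted columns → q041.
So row 14 is (R42, q041, 203); rating = 203.

203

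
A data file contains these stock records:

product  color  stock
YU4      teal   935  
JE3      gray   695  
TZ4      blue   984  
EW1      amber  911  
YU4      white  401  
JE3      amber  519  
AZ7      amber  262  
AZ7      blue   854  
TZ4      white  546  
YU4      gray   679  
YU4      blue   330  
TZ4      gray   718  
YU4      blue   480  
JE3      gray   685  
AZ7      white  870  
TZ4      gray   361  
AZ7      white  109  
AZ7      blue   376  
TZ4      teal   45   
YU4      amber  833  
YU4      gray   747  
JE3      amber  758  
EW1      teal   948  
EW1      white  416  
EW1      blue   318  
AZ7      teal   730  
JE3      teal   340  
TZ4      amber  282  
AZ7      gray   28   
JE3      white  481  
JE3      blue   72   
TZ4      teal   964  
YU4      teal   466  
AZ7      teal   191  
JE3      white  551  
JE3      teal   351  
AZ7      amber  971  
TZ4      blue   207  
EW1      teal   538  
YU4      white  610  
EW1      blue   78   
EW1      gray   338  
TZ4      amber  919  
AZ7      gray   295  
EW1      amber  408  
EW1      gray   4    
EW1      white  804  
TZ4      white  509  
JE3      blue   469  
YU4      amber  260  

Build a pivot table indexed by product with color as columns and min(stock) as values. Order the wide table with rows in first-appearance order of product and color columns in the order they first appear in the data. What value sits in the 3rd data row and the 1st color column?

With rows in first-appearance order of product, row 3 is product=TZ4. color columns in first-appearance order: teal, gray, blue, amber, white; column 1 is teal.
Long rows with product=TZ4, color=teal: min(45, 964) = 45.

45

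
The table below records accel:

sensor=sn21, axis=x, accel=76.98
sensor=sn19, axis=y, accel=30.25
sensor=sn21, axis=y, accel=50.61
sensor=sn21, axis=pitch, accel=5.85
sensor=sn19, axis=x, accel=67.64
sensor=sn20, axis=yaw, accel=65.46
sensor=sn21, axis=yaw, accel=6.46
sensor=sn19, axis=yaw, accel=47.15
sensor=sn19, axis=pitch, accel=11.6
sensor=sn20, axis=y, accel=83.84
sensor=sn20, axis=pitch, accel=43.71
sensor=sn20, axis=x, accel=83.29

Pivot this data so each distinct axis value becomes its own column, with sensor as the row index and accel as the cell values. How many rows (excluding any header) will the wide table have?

3

3 distinct sensor values → 3 rows.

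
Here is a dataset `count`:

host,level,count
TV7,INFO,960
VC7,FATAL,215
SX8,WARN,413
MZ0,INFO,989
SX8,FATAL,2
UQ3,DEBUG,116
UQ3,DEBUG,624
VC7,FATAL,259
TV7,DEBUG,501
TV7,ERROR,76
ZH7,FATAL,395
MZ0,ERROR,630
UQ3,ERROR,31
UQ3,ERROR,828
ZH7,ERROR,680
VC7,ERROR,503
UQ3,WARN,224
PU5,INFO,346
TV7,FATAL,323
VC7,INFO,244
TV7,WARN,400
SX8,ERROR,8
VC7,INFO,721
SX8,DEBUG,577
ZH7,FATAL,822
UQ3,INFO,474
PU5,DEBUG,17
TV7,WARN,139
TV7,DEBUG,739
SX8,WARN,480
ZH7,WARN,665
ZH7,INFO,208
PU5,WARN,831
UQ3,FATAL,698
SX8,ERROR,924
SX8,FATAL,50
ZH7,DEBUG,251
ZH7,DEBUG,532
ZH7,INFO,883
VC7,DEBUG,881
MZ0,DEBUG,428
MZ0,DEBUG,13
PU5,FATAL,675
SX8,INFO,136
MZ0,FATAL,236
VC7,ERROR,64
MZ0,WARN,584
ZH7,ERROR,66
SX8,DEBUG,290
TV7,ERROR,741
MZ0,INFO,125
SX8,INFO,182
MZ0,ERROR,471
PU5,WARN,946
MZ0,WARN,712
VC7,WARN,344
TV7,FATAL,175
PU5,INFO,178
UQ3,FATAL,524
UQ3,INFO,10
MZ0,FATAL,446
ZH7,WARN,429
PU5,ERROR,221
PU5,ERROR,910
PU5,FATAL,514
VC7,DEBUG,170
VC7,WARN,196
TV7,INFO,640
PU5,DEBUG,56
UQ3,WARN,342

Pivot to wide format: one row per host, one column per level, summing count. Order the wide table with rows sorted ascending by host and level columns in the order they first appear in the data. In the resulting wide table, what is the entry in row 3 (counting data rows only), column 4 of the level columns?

867

With rows sorted ascending by host, row 3 is host=SX8. level columns in first-appearance order: INFO, FATAL, WARN, DEBUG, ERROR; column 4 is DEBUG.
Long rows with host=SX8, level=DEBUG: 577 + 290 = 867.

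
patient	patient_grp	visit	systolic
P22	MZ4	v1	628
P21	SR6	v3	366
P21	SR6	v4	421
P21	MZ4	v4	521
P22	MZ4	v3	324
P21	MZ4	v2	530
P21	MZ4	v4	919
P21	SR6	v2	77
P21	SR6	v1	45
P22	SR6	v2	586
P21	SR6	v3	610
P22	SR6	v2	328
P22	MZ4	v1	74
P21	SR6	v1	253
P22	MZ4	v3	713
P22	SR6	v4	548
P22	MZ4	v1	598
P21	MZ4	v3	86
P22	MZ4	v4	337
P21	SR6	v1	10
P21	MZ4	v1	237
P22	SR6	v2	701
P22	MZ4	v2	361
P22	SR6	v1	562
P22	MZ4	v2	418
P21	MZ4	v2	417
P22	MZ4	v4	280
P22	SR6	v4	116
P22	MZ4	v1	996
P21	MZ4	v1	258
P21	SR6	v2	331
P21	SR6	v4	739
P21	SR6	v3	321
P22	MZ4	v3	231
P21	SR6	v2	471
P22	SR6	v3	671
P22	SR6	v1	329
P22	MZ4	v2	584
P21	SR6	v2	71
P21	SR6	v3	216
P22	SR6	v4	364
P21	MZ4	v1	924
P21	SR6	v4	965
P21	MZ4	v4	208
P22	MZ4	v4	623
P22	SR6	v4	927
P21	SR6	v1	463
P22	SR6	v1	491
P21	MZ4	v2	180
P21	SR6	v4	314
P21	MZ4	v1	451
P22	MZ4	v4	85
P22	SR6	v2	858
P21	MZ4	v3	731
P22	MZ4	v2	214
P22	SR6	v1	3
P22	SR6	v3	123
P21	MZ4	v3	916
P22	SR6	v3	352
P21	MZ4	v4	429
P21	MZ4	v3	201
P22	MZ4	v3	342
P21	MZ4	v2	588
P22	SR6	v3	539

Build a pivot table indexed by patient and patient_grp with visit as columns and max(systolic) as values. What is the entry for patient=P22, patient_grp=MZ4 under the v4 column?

Rows with patient=P22, patient_grp=MZ4 and visit=v4: systolic values are 337, 280, 623, 85.
max(337, 280, 623, 85) = 623.

623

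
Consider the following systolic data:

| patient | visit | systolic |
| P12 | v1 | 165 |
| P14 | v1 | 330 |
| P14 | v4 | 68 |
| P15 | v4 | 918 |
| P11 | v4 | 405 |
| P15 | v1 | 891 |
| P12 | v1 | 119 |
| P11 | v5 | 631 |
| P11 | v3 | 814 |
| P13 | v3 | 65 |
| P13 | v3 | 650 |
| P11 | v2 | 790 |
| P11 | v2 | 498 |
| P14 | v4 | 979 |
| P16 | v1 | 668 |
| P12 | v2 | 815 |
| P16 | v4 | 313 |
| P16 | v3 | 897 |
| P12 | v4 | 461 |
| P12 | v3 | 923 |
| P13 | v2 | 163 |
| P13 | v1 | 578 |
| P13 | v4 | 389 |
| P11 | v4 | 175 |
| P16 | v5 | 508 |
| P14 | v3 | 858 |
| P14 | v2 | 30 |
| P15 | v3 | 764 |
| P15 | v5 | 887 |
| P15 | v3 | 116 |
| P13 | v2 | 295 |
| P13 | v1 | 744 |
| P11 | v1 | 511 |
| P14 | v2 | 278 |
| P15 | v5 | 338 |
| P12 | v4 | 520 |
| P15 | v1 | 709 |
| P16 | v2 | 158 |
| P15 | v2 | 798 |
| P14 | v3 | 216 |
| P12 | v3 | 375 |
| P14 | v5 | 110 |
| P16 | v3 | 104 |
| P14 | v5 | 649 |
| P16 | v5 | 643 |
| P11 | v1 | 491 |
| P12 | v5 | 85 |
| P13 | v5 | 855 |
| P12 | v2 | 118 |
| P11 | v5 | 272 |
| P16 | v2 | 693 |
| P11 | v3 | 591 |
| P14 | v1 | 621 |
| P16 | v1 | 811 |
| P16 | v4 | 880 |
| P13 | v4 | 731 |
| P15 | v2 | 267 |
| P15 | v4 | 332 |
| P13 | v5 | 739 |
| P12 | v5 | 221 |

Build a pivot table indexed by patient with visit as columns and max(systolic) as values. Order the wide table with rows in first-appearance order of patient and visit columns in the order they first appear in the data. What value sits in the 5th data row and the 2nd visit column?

731

With rows in first-appearance order of patient, row 5 is patient=P13. visit columns in first-appearance order: v1, v4, v5, v3, v2; column 2 is v4.
Long rows with patient=P13, visit=v4: max(389, 731) = 731.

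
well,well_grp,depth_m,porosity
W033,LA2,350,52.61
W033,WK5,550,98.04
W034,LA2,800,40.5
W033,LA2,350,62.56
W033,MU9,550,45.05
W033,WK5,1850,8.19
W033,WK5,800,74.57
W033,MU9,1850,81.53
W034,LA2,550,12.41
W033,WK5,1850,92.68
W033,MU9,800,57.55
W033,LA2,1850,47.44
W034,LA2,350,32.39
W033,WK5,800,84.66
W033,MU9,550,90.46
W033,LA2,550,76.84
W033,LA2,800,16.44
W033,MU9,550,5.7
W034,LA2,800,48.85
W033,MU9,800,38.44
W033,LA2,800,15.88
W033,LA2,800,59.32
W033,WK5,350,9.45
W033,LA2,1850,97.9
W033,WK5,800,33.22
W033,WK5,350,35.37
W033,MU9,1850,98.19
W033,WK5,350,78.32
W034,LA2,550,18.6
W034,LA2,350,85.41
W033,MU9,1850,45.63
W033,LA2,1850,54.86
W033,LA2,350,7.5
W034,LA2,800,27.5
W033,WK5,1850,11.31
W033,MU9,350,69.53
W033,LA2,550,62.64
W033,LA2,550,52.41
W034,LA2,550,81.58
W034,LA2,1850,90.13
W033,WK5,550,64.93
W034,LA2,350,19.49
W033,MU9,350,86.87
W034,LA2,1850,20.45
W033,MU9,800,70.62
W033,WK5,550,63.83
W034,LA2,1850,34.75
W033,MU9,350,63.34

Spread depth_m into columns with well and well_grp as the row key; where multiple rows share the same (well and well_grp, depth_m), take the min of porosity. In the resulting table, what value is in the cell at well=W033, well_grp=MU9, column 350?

Rows with well=W033, well_grp=MU9 and depth_m=350: porosity values are 69.53, 86.87, 63.34.
min(69.53, 86.87, 63.34) = 63.34.

63.34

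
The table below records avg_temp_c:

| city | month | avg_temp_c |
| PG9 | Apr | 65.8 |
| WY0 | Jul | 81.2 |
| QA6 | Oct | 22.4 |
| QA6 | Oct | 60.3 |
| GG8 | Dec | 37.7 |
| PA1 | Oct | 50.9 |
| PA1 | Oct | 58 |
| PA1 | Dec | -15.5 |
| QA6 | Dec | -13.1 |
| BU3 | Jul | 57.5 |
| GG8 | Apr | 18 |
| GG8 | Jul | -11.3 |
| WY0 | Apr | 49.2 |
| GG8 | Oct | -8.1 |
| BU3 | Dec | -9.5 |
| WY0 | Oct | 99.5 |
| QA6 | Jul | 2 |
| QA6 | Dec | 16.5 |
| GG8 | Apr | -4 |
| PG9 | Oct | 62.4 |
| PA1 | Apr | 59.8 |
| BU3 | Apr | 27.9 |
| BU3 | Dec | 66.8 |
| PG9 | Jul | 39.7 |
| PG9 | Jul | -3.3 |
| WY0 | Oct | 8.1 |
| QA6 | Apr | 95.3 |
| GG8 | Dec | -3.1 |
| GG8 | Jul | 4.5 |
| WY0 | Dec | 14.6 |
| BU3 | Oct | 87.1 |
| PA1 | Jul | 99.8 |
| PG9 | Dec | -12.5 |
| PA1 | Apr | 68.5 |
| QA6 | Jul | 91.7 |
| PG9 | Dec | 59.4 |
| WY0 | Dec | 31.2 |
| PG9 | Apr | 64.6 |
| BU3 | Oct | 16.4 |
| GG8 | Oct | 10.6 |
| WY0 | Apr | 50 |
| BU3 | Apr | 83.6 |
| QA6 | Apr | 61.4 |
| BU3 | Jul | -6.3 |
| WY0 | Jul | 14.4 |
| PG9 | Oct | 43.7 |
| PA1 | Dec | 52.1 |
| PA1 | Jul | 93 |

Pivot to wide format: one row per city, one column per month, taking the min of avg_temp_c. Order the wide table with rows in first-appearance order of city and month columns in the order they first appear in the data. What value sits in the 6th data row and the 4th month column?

With rows in first-appearance order of city, row 6 is city=BU3. month columns in first-appearance order: Apr, Jul, Oct, Dec; column 4 is Dec.
Long rows with city=BU3, month=Dec: min(-9.5, 66.8) = -9.5.

-9.5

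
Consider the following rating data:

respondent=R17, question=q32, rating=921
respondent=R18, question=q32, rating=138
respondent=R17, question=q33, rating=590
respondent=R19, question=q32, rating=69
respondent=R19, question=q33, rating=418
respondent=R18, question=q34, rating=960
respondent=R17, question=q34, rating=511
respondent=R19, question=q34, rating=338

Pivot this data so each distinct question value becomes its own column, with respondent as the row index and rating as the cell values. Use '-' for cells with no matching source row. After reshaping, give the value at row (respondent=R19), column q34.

The long row with respondent=R19, question=q34 has rating=338.

338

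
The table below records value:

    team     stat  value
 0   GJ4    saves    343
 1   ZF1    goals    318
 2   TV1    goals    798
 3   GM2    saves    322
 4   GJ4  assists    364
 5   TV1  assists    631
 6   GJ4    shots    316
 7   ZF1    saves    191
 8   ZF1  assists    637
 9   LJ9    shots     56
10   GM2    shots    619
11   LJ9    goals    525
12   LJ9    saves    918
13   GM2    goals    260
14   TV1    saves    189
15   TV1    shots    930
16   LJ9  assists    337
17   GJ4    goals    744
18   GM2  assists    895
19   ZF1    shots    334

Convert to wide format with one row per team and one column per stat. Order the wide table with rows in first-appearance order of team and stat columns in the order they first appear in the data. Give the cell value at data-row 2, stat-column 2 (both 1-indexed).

318

With rows in first-appearance order of team, row 2 is team=ZF1. stat columns in first-appearance order: saves, goals, assists, shots; column 2 is goals.
Long rows with team=ZF1, stat=goals: value = 318.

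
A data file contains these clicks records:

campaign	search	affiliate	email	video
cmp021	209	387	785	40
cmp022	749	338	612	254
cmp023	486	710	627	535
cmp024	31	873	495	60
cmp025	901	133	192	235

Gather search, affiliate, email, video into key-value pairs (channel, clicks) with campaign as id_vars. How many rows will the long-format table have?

5 campaign values × 4 melted columns = 20 rows.

20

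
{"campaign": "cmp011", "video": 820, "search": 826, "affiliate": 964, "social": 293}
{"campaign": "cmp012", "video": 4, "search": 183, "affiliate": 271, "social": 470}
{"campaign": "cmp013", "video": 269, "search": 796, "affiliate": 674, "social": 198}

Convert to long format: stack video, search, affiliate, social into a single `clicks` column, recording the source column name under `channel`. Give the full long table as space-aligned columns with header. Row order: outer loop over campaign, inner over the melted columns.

campaign  channel    clicks
cmp011    video      820   
cmp011    search     826   
cmp011    affiliate  964   
cmp011    social     293   
cmp012    video      4     
cmp012    search     183   
cmp012    affiliate  271   
cmp012    social     470   
cmp013    video      269   
cmp013    search     796   
cmp013    affiliate  674   
cmp013    social     198   

Each (campaign, column) pair becomes one row: 3 × 4 = 12 rows.
For example, (cmp011, video) → clicks=820.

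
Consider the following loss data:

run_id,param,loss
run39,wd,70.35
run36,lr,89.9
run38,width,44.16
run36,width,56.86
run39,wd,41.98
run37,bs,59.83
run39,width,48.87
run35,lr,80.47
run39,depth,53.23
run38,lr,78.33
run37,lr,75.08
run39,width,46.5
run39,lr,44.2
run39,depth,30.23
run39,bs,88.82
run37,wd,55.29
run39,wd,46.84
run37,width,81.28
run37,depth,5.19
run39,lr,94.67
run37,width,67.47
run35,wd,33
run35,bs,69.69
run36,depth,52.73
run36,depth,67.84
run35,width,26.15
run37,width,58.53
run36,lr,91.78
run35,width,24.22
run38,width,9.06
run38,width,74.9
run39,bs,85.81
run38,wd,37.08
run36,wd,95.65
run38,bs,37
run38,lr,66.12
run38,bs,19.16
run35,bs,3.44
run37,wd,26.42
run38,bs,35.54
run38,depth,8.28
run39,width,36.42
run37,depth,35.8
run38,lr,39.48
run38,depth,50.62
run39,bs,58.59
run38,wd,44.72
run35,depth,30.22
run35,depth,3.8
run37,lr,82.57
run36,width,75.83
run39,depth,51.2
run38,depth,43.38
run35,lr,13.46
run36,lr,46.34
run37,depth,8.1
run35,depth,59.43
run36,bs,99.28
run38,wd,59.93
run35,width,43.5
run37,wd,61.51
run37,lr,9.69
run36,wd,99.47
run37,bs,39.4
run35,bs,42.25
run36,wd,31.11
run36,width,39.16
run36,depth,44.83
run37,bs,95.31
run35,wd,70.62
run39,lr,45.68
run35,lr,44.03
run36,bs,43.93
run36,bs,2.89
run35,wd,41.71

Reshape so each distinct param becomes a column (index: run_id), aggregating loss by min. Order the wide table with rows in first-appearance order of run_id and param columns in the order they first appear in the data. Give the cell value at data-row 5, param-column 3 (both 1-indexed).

With rows in first-appearance order of run_id, row 5 is run_id=run35. param columns in first-appearance order: wd, lr, width, bs, depth; column 3 is width.
Long rows with run_id=run35, param=width: min(26.15, 24.22, 43.5) = 24.22.

24.22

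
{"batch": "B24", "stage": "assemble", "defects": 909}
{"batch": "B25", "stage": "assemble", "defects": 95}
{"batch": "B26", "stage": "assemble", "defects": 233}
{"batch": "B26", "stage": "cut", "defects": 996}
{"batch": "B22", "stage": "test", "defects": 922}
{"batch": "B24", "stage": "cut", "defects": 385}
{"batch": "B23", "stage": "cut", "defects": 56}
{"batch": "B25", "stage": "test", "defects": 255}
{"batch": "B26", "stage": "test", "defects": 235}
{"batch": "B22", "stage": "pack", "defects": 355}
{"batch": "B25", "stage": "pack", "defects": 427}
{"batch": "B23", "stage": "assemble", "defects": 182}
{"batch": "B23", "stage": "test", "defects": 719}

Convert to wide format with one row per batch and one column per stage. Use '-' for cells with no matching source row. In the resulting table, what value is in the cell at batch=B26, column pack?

No long-format row has batch=B26 and stage=pack, so the cell is -.

-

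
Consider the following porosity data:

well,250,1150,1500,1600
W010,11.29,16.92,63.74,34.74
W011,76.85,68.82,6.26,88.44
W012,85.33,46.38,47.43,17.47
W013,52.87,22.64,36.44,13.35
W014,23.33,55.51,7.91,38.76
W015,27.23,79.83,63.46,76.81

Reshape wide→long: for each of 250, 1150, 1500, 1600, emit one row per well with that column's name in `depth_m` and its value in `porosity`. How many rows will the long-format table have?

6 well values × 4 melted columns = 24 rows.

24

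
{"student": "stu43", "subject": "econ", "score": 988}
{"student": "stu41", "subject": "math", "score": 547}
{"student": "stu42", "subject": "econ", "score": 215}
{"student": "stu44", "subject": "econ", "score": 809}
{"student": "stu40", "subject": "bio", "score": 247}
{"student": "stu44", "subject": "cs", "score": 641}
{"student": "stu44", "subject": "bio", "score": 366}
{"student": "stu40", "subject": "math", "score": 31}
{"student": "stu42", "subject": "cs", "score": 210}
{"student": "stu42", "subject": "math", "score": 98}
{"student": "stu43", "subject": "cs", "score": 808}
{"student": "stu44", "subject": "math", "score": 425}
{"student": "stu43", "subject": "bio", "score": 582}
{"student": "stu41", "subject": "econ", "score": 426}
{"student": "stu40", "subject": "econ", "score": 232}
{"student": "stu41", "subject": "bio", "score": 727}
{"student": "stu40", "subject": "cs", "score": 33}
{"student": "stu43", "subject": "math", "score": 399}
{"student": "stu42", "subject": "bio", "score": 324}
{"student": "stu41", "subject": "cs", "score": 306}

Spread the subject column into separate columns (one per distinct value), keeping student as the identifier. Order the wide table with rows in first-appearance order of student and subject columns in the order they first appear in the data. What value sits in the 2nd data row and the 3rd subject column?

With rows in first-appearance order of student, row 2 is student=stu41. subject columns in first-appearance order: econ, math, bio, cs; column 3 is bio.
Long rows with student=stu41, subject=bio: score = 727.

727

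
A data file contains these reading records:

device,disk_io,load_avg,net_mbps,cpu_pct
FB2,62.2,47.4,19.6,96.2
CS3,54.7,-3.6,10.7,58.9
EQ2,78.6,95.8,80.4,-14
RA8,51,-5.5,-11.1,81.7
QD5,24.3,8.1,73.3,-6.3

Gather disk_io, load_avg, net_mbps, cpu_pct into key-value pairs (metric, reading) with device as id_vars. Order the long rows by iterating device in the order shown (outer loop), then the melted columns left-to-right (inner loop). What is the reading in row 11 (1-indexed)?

80.4

20 rows total (5 × 4). Row 11: index ⌊(11-1)/4⌋ = 2 into device → EQ2; (11-1) mod 4 = 2 into the melted columns → net_mbps.
So row 11 is (EQ2, net_mbps, 80.4); reading = 80.4.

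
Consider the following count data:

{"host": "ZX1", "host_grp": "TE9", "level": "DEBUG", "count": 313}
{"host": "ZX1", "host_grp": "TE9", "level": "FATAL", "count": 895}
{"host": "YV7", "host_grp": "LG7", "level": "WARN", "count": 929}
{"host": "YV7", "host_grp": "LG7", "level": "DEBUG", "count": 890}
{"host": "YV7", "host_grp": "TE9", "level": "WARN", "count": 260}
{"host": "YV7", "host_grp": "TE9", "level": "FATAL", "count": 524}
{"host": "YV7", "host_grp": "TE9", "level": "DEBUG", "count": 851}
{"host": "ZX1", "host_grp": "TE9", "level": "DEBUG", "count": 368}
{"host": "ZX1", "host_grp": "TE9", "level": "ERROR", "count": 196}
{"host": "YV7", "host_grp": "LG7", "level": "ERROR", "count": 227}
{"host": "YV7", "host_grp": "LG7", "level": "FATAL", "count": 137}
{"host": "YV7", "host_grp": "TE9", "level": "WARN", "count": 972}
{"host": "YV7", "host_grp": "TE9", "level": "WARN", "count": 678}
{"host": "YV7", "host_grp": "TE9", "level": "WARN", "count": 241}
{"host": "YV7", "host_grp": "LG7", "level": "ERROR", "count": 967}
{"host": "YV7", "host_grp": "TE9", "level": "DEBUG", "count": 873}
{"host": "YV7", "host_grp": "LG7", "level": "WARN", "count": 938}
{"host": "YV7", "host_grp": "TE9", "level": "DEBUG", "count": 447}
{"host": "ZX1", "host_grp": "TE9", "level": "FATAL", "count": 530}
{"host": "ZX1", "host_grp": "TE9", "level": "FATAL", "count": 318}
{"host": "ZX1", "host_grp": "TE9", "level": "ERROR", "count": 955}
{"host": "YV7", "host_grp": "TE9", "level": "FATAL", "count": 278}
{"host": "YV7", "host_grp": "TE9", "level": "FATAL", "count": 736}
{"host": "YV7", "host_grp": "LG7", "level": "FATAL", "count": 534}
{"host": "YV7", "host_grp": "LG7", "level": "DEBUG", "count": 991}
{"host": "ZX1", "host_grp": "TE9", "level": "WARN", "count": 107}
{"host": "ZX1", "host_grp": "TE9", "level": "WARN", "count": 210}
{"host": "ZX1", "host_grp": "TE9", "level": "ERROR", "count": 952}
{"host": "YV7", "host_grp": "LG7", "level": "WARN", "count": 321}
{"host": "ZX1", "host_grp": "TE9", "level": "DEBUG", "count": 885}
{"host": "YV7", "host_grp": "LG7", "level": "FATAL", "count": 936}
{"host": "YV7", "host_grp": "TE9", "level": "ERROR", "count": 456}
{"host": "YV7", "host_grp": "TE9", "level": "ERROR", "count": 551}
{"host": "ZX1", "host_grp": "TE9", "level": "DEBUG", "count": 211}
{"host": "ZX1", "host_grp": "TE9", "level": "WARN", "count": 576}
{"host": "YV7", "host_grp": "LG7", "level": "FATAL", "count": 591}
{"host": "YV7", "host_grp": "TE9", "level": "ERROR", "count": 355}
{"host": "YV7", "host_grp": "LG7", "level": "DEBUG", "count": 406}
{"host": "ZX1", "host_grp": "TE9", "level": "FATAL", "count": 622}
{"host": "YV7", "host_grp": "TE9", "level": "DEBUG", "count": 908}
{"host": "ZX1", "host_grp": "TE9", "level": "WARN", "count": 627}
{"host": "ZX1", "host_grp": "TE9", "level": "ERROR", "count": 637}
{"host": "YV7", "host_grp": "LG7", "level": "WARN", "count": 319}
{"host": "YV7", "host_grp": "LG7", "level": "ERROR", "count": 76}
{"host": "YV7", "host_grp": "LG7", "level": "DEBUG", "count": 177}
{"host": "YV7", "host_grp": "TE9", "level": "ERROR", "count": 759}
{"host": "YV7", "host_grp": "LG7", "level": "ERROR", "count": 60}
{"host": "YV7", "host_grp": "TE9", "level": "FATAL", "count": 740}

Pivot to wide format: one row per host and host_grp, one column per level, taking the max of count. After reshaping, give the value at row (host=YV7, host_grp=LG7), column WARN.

938

Rows with host=YV7, host_grp=LG7 and level=WARN: count values are 929, 938, 321, 319.
max(929, 938, 321, 319) = 938.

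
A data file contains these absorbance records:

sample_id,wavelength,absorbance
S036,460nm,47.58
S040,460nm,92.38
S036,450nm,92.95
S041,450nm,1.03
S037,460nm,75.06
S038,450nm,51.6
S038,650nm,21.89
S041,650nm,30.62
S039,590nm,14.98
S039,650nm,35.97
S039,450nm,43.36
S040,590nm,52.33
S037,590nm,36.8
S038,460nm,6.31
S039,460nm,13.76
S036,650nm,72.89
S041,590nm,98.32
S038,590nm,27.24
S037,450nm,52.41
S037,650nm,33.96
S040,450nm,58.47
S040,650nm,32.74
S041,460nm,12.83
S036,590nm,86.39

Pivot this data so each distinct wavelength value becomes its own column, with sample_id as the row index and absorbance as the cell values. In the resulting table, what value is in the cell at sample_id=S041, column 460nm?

12.83

Wide layout: rows indexed by sample_id, columns are the 4 distinct wavelength values (460nm, 450nm, 650nm, 590nm).
Cell (sample_id=S041, wavelength=460nm) draws from the long row where sample_id=S041 and wavelength=460nm, which has absorbance=12.83.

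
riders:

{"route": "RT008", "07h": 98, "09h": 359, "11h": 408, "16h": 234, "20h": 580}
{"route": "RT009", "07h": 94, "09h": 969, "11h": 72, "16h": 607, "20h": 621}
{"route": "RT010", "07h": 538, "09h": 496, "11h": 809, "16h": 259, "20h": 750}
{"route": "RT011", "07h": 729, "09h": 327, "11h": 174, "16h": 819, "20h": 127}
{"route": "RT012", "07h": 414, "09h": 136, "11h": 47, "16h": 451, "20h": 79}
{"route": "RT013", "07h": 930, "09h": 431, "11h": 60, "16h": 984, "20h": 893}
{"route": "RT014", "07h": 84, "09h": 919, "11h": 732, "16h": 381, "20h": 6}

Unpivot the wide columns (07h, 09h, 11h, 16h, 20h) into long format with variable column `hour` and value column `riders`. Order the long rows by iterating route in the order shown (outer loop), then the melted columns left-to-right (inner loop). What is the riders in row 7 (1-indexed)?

35 rows total (7 × 5). Row 7: index ⌊(7-1)/5⌋ = 1 into route → RT009; (7-1) mod 5 = 1 into the melted columns → 09h.
So row 7 is (RT009, 09h, 969); riders = 969.

969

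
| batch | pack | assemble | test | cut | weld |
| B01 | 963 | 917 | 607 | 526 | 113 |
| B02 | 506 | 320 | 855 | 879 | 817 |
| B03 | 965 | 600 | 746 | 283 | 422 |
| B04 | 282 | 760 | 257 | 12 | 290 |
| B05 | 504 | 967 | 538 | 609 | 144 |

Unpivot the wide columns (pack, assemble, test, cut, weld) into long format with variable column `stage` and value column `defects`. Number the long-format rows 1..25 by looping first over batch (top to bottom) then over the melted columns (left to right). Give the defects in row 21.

25 rows total (5 × 5). Row 21: index ⌊(21-1)/5⌋ = 4 into batch → B05; (21-1) mod 5 = 0 into the melted columns → pack.
So row 21 is (B05, pack, 504); defects = 504.

504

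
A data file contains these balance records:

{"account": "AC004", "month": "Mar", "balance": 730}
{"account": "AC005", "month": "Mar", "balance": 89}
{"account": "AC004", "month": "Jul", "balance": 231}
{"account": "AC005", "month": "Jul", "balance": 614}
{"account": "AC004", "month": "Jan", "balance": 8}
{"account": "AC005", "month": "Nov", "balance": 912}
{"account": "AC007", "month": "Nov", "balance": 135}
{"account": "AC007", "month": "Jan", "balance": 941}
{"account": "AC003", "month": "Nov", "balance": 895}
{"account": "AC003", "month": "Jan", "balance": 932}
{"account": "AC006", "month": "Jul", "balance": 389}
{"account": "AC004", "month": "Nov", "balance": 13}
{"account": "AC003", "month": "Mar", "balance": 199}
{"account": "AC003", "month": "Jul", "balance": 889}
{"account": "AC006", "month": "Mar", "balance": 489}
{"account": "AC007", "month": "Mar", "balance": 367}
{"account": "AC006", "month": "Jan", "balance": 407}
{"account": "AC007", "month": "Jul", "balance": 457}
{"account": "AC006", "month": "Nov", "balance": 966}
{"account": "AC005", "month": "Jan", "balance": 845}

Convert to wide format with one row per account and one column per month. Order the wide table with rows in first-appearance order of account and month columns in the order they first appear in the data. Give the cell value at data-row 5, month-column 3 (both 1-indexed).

407

With rows in first-appearance order of account, row 5 is account=AC006. month columns in first-appearance order: Mar, Jul, Jan, Nov; column 3 is Jan.
Long rows with account=AC006, month=Jan: balance = 407.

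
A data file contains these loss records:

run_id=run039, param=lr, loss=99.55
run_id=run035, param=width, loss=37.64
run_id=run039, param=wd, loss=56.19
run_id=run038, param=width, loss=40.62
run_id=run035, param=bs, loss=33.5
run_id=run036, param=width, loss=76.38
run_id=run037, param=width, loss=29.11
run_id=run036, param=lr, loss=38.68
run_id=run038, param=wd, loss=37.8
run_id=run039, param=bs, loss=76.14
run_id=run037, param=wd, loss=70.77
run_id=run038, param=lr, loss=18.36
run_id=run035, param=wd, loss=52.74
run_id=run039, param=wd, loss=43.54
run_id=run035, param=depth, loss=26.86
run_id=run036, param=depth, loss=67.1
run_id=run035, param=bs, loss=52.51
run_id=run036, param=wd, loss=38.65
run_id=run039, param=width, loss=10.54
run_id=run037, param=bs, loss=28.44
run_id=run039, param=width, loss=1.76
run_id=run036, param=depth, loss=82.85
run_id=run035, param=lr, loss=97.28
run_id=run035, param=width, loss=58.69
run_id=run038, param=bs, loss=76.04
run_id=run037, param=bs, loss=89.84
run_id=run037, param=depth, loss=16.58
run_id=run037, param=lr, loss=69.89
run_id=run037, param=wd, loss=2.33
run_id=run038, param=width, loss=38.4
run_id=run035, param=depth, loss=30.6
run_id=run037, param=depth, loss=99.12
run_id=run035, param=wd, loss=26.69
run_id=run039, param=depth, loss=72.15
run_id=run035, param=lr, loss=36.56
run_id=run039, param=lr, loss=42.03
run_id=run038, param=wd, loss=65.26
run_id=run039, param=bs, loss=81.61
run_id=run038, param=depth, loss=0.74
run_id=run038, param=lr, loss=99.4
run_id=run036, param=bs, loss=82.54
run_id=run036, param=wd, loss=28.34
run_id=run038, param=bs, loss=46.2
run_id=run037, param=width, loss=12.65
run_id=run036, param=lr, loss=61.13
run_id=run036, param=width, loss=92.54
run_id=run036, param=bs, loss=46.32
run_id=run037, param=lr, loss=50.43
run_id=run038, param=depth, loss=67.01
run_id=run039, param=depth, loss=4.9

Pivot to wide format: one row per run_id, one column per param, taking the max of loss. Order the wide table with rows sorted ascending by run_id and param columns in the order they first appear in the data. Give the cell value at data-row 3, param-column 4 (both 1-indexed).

89.84

With rows sorted ascending by run_id, row 3 is run_id=run037. param columns in first-appearance order: lr, width, wd, bs, depth; column 4 is bs.
Long rows with run_id=run037, param=bs: max(28.44, 89.84) = 89.84.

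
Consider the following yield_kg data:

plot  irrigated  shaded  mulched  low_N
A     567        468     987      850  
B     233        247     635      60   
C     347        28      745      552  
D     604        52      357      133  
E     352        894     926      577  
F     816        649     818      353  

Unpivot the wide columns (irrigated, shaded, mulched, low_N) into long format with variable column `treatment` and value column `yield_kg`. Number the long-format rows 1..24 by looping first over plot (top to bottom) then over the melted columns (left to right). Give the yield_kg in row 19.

926

24 rows total (6 × 4). Row 19: index ⌊(19-1)/4⌋ = 4 into plot → E; (19-1) mod 4 = 2 into the melted columns → mulched.
So row 19 is (E, mulched, 926); yield_kg = 926.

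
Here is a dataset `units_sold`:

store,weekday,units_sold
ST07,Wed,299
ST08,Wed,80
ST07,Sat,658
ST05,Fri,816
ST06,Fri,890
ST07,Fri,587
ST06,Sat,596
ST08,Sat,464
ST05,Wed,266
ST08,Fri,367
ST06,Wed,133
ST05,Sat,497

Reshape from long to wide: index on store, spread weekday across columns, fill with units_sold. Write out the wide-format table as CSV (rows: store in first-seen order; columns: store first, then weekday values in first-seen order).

store,Wed,Sat,Fri
ST07,299,658,587
ST08,80,464,367
ST05,266,497,816
ST06,133,596,890

Columns: store plus the 3 distinct weekday values (Wed, Sat, Fri).
For example, row ST07 column Wed takes units_sold=299 from the long row (ST07, Wed).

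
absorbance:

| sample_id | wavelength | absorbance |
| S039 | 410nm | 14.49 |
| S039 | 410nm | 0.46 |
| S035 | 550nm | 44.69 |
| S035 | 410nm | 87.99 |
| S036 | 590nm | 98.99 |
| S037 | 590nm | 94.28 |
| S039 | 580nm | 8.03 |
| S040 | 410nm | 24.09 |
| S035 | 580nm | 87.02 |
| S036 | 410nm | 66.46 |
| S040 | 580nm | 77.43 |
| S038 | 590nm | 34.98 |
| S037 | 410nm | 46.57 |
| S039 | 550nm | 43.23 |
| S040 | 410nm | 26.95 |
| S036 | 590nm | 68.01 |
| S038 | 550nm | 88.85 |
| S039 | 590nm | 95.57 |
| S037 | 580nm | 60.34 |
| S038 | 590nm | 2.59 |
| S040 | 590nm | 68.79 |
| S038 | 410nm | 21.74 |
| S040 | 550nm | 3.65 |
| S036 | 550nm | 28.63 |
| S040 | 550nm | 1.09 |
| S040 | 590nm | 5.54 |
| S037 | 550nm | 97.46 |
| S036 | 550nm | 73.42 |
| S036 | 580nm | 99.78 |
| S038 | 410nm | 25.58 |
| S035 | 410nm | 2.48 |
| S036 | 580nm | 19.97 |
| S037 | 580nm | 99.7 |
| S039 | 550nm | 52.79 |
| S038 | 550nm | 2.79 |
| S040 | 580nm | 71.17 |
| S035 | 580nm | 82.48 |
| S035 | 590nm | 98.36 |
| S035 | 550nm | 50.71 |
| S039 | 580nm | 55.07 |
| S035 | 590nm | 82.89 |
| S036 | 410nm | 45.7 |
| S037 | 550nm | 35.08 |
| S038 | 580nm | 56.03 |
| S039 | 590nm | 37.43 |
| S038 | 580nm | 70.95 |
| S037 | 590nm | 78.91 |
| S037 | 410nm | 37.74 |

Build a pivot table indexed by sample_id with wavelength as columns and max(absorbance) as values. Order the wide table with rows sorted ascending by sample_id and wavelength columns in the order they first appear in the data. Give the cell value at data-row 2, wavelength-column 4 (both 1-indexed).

With rows sorted ascending by sample_id, row 2 is sample_id=S036. wavelength columns in first-appearance order: 410nm, 550nm, 590nm, 580nm; column 4 is 580nm.
Long rows with sample_id=S036, wavelength=580nm: max(99.78, 19.97) = 99.78.

99.78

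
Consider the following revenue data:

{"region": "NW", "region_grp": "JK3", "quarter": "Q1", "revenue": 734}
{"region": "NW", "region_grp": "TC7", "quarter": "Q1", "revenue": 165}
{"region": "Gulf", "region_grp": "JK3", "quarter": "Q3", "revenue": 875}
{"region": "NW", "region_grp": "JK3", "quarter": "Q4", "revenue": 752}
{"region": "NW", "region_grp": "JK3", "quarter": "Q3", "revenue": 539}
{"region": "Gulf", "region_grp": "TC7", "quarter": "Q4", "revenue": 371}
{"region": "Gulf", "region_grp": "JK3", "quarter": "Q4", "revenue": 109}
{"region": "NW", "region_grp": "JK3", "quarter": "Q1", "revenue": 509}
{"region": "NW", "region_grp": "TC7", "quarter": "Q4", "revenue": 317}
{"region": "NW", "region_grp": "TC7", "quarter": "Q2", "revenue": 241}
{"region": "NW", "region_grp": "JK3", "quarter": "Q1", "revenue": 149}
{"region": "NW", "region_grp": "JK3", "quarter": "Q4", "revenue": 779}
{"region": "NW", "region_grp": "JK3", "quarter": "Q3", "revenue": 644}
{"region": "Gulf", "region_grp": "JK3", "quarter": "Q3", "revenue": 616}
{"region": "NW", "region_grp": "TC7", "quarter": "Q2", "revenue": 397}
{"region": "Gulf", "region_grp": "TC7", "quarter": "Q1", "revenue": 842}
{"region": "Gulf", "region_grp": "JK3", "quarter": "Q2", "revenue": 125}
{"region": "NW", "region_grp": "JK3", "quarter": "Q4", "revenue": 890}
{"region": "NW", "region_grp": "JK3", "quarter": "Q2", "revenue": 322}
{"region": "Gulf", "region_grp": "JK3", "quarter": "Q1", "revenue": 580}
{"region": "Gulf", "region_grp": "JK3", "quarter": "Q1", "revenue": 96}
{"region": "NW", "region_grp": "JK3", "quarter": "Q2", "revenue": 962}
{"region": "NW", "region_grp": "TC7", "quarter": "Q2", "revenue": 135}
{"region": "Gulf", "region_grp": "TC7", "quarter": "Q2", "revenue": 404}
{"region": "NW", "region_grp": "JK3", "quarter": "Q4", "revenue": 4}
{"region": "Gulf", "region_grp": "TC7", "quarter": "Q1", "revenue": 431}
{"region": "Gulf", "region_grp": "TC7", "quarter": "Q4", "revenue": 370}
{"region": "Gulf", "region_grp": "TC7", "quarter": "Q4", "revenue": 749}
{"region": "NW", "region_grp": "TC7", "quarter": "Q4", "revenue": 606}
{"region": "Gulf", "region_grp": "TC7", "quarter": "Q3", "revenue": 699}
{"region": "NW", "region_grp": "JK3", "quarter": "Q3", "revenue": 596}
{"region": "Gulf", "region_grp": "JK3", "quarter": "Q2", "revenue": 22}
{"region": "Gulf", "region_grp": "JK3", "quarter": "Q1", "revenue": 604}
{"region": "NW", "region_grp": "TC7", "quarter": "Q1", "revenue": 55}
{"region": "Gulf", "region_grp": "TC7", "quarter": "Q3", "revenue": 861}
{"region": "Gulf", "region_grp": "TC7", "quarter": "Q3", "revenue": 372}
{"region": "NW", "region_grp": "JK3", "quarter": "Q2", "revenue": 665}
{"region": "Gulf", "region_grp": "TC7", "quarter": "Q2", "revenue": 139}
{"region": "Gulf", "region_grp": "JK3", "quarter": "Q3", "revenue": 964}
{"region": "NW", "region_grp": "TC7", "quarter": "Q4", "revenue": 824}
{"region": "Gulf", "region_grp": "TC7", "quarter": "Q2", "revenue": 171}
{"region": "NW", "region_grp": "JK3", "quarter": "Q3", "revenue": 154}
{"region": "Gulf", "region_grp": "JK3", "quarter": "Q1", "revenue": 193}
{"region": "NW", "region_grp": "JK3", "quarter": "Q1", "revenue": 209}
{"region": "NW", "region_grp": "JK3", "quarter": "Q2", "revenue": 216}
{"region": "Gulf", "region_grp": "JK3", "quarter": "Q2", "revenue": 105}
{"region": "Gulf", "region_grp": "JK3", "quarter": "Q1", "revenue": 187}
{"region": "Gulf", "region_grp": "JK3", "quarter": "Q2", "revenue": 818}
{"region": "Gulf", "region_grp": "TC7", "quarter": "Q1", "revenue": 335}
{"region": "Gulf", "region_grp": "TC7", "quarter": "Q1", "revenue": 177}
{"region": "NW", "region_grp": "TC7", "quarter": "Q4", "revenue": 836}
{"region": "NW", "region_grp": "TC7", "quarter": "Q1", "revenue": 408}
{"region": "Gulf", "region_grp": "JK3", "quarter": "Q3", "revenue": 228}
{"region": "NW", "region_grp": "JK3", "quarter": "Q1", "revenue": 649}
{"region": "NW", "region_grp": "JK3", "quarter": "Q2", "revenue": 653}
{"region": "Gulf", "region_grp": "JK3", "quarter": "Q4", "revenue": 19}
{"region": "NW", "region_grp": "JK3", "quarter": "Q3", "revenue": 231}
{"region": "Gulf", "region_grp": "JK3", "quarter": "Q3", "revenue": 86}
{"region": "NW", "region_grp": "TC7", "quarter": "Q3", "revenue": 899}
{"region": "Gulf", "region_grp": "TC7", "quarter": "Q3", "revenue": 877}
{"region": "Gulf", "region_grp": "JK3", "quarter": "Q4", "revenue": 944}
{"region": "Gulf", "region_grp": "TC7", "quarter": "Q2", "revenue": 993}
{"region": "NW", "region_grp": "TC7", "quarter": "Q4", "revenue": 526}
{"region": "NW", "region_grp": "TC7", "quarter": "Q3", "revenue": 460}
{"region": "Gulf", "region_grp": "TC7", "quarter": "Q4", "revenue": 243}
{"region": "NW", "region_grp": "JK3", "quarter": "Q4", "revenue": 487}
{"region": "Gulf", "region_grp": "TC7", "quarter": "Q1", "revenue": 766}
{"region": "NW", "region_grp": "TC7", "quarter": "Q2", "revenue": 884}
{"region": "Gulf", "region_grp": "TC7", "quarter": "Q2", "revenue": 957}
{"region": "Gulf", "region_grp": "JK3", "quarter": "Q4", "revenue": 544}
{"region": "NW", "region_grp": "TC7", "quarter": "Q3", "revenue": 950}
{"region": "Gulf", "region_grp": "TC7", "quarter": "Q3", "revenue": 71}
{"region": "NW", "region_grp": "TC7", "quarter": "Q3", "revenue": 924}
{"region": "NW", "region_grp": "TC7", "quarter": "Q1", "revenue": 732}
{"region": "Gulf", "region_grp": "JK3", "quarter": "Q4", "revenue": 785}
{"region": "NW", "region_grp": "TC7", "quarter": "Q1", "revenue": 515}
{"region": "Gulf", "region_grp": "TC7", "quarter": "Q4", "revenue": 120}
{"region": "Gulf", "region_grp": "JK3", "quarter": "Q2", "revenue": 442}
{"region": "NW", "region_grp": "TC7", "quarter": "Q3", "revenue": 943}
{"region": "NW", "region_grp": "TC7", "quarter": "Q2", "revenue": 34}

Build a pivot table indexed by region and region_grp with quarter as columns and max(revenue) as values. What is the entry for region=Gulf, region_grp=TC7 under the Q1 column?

Rows with region=Gulf, region_grp=TC7 and quarter=Q1: revenue values are 842, 431, 335, 177, 766.
max(842, 431, 335, 177, 766) = 842.

842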